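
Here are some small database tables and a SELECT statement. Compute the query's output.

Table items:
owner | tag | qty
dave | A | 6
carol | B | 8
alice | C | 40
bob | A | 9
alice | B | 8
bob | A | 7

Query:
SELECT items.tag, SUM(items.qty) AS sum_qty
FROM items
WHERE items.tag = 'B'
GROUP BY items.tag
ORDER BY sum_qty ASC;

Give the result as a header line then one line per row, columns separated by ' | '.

== RESULT ==
items.tag | sum_qty
B | 16

Derivation:
After WHERE (2 rows):
items.owner | items.tag | items.qty
carol | B | 8
alice | B | 8
After GROUP BY (1 rows):
items.tag | sum_qty
B | 16
After ORDER BY (1 rows):
items.tag | sum_qty
B | 16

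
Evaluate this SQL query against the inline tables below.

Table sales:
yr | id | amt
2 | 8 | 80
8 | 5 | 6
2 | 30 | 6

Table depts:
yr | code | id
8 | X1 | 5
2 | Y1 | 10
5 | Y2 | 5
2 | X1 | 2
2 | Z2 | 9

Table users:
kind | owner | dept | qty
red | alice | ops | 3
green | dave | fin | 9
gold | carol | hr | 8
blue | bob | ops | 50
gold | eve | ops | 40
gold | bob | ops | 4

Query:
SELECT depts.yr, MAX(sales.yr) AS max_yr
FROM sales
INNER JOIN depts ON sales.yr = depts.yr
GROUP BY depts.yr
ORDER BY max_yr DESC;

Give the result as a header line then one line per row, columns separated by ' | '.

== RESULT ==
depts.yr | max_yr
8 | 8
2 | 2

Derivation:
After JOIN depts (7 rows):
sales.yr | sales.id | sales.amt | depts.yr | depts.code | depts.id
2 | 8 | 80 | 2 | Y1 | 10
2 | 8 | 80 | 2 | X1 | 2
2 | 8 | 80 | 2 | Z2 | 9
8 | 5 | 6 | 8 | X1 | 5
2 | 30 | 6 | 2 | Y1 | 10
2 | 30 | 6 | 2 | X1 | 2
2 | 30 | 6 | 2 | Z2 | 9
After GROUP BY (2 rows):
depts.yr | max_yr
2 | 2
8 | 8
After ORDER BY (2 rows):
depts.yr | max_yr
8 | 8
2 | 2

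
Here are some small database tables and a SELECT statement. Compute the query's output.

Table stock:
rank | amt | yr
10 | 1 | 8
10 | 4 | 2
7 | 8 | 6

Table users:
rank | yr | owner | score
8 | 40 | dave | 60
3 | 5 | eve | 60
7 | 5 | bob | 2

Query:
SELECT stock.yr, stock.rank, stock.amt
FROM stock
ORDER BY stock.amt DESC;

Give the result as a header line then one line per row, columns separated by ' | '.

After SELECT (3 rows):
stock.yr | stock.rank | stock.amt
8 | 10 | 1
2 | 10 | 4
6 | 7 | 8
After ORDER BY (3 rows):
stock.yr | stock.rank | stock.amt
6 | 7 | 8
2 | 10 | 4
8 | 10 | 1

== RESULT ==
stock.yr | stock.rank | stock.amt
6 | 7 | 8
2 | 10 | 4
8 | 10 | 1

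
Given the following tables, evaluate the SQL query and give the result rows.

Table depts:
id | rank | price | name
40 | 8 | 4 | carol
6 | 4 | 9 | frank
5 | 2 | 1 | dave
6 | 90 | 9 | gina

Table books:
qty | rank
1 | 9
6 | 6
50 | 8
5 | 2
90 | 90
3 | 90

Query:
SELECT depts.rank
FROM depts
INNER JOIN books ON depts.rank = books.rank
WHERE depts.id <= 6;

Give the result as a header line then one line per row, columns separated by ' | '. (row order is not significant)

After JOIN books (4 rows):
depts.id | depts.rank | depts.price | depts.name | books.qty | books.rank
40 | 8 | 4 | carol | 50 | 8
5 | 2 | 1 | dave | 5 | 2
6 | 90 | 9 | gina | 90 | 90
6 | 90 | 9 | gina | 3 | 90
After WHERE (3 rows):
depts.id | depts.rank | depts.price | depts.name | books.qty | books.rank
5 | 2 | 1 | dave | 5 | 2
6 | 90 | 9 | gina | 90 | 90
6 | 90 | 9 | gina | 3 | 90
After SELECT (3 rows):
depts.rank
2
90
90

== RESULT ==
depts.rank
2
90
90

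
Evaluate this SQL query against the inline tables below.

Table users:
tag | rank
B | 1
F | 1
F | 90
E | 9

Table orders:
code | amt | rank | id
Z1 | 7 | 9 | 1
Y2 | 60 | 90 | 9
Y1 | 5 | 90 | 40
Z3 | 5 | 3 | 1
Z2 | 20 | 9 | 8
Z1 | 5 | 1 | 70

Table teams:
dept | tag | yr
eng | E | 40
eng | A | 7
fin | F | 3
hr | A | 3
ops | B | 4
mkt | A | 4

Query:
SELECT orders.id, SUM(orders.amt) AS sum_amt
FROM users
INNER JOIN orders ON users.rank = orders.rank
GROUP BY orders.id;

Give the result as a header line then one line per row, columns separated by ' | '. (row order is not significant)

After JOIN orders (6 rows):
users.tag | users.rank | orders.code | orders.amt | orders.rank | orders.id
B | 1 | Z1 | 5 | 1 | 70
F | 1 | Z1 | 5 | 1 | 70
F | 90 | Y2 | 60 | 90 | 9
F | 90 | Y1 | 5 | 90 | 40
E | 9 | Z1 | 7 | 9 | 1
E | 9 | Z2 | 20 | 9 | 8
After GROUP BY (5 rows):
orders.id | sum_amt
70 | 10
9 | 60
40 | 5
1 | 7
8 | 20

== RESULT ==
orders.id | sum_amt
70 | 10
9 | 60
40 | 5
1 | 7
8 | 20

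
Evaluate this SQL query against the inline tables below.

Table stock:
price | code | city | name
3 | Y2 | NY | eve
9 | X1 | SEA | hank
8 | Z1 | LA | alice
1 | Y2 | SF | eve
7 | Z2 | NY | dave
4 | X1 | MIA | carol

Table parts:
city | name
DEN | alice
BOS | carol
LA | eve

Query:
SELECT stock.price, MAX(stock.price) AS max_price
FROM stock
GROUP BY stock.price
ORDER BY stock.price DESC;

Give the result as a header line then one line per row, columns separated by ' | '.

After GROUP BY (6 rows):
stock.price | max_price
3 | 3
9 | 9
8 | 8
1 | 1
7 | 7
4 | 4
After ORDER BY (6 rows):
stock.price | max_price
9 | 9
8 | 8
7 | 7
4 | 4
3 | 3
1 | 1

== RESULT ==
stock.price | max_price
9 | 9
8 | 8
7 | 7
4 | 4
3 | 3
1 | 1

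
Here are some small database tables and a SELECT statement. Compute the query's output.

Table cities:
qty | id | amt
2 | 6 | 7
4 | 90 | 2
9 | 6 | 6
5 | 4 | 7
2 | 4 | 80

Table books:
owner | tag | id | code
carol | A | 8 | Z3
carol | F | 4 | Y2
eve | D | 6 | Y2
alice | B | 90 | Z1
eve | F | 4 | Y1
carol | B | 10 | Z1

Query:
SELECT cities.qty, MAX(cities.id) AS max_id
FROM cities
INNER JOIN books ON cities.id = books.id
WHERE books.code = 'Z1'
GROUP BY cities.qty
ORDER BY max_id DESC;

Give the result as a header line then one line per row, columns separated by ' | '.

== RESULT ==
cities.qty | max_id
4 | 90

Derivation:
After JOIN books (7 rows):
cities.qty | cities.id | cities.amt | books.owner | books.tag | books.id | books.code
2 | 6 | 7 | eve | D | 6 | Y2
4 | 90 | 2 | alice | B | 90 | Z1
9 | 6 | 6 | eve | D | 6 | Y2
5 | 4 | 7 | carol | F | 4 | Y2
5 | 4 | 7 | eve | F | 4 | Y1
2 | 4 | 80 | carol | F | 4 | Y2
2 | 4 | 80 | eve | F | 4 | Y1
After WHERE (1 rows):
cities.qty | cities.id | cities.amt | books.owner | books.tag | books.id | books.code
4 | 90 | 2 | alice | B | 90 | Z1
After GROUP BY (1 rows):
cities.qty | max_id
4 | 90
After ORDER BY (1 rows):
cities.qty | max_id
4 | 90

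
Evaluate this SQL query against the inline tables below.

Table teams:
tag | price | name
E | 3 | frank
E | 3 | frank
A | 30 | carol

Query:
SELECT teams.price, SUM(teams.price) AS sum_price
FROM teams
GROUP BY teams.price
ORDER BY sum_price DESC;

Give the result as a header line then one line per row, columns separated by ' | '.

After GROUP BY (2 rows):
teams.price | sum_price
3 | 6
30 | 30
After ORDER BY (2 rows):
teams.price | sum_price
30 | 30
3 | 6

== RESULT ==
teams.price | sum_price
30 | 30
3 | 6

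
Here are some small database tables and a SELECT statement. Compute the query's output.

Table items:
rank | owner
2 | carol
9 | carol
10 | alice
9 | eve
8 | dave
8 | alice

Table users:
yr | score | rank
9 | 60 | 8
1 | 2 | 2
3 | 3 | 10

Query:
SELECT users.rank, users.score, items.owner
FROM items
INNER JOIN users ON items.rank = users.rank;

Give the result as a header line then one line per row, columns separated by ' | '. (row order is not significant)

After JOIN users (4 rows):
items.rank | items.owner | users.yr | users.score | users.rank
2 | carol | 1 | 2 | 2
10 | alice | 3 | 3 | 10
8 | dave | 9 | 60 | 8
8 | alice | 9 | 60 | 8
After SELECT (4 rows):
users.rank | users.score | items.owner
2 | 2 | carol
10 | 3 | alice
8 | 60 | dave
8 | 60 | alice

== RESULT ==
users.rank | users.score | items.owner
2 | 2 | carol
10 | 3 | alice
8 | 60 | dave
8 | 60 | alice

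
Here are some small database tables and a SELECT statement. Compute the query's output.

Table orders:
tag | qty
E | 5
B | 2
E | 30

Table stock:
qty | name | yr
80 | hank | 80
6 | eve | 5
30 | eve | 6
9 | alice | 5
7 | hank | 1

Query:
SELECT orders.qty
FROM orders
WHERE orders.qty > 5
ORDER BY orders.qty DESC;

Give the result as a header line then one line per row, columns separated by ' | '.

After WHERE (1 rows):
orders.tag | orders.qty
E | 30
After SELECT (1 rows):
orders.qty
30
After ORDER BY (1 rows):
orders.qty
30

== RESULT ==
orders.qty
30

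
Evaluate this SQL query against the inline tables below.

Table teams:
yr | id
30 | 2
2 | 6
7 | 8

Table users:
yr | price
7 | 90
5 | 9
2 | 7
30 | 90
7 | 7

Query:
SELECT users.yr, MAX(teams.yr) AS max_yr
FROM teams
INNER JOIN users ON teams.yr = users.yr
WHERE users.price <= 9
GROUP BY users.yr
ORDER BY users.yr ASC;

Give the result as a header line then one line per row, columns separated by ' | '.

After JOIN users (4 rows):
teams.yr | teams.id | users.yr | users.price
30 | 2 | 30 | 90
2 | 6 | 2 | 7
7 | 8 | 7 | 90
7 | 8 | 7 | 7
After WHERE (2 rows):
teams.yr | teams.id | users.yr | users.price
2 | 6 | 2 | 7
7 | 8 | 7 | 7
After GROUP BY (2 rows):
users.yr | max_yr
2 | 2
7 | 7
After ORDER BY (2 rows):
users.yr | max_yr
2 | 2
7 | 7

== RESULT ==
users.yr | max_yr
2 | 2
7 | 7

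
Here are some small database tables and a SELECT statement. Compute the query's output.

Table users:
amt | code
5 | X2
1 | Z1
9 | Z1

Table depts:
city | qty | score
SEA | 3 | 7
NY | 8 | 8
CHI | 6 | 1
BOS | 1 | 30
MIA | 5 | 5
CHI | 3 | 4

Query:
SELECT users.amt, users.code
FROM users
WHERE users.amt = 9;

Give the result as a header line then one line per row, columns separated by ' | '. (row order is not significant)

After WHERE (1 rows):
users.amt | users.code
9 | Z1
After SELECT (1 rows):
users.amt | users.code
9 | Z1

== RESULT ==
users.amt | users.code
9 | Z1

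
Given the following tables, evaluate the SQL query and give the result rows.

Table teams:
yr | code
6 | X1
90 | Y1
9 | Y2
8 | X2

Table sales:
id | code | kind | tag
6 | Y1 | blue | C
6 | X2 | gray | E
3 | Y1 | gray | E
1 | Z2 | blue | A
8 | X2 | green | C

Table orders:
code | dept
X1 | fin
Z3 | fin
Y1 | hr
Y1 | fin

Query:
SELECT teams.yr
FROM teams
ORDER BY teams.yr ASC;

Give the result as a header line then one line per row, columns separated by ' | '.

After SELECT (4 rows):
teams.yr
6
90
9
8
After ORDER BY (4 rows):
teams.yr
6
8
9
90

== RESULT ==
teams.yr
6
8
9
90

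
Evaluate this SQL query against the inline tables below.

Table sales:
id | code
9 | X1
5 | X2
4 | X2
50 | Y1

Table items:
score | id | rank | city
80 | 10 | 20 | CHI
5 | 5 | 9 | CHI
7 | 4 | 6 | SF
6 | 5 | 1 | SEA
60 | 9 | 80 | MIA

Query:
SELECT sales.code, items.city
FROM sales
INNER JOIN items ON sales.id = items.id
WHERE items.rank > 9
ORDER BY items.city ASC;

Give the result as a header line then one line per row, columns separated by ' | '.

After JOIN items (4 rows):
sales.id | sales.code | items.score | items.id | items.rank | items.city
9 | X1 | 60 | 9 | 80 | MIA
5 | X2 | 5 | 5 | 9 | CHI
5 | X2 | 6 | 5 | 1 | SEA
4 | X2 | 7 | 4 | 6 | SF
After WHERE (1 rows):
sales.id | sales.code | items.score | items.id | items.rank | items.city
9 | X1 | 60 | 9 | 80 | MIA
After SELECT (1 rows):
sales.code | items.city
X1 | MIA
After ORDER BY (1 rows):
sales.code | items.city
X1 | MIA

== RESULT ==
sales.code | items.city
X1 | MIA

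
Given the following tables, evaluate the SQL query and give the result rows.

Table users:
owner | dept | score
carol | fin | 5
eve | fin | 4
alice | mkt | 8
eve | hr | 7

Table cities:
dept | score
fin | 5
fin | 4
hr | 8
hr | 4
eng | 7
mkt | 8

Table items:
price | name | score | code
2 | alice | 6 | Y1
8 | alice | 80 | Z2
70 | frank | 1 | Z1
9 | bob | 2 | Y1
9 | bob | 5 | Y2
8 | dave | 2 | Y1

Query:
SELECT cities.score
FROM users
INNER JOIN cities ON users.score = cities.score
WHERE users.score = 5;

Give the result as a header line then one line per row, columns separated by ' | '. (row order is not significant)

== RESULT ==
cities.score
5

Derivation:
After JOIN cities (6 rows):
users.owner | users.dept | users.score | cities.dept | cities.score
carol | fin | 5 | fin | 5
eve | fin | 4 | fin | 4
eve | fin | 4 | hr | 4
alice | mkt | 8 | hr | 8
alice | mkt | 8 | mkt | 8
eve | hr | 7 | eng | 7
After WHERE (1 rows):
users.owner | users.dept | users.score | cities.dept | cities.score
carol | fin | 5 | fin | 5
After SELECT (1 rows):
cities.score
5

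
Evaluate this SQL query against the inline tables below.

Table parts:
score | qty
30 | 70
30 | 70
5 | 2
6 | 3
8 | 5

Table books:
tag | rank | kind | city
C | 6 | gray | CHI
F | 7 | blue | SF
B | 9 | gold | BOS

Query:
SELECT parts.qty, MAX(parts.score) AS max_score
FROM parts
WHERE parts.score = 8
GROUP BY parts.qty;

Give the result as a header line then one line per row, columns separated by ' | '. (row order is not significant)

== RESULT ==
parts.qty | max_score
5 | 8

Derivation:
After WHERE (1 rows):
parts.score | parts.qty
8 | 5
After GROUP BY (1 rows):
parts.qty | max_score
5 | 8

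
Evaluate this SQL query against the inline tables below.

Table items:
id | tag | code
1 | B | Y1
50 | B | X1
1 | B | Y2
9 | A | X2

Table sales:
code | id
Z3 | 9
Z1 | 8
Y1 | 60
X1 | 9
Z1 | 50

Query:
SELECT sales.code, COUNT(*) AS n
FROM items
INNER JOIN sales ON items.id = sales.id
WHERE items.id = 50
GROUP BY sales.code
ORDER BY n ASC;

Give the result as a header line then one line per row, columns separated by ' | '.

== RESULT ==
sales.code | n
Z1 | 1

Derivation:
After JOIN sales (3 rows):
items.id | items.tag | items.code | sales.code | sales.id
50 | B | X1 | Z1 | 50
9 | A | X2 | Z3 | 9
9 | A | X2 | X1 | 9
After WHERE (1 rows):
items.id | items.tag | items.code | sales.code | sales.id
50 | B | X1 | Z1 | 50
After GROUP BY (1 rows):
sales.code | n
Z1 | 1
After ORDER BY (1 rows):
sales.code | n
Z1 | 1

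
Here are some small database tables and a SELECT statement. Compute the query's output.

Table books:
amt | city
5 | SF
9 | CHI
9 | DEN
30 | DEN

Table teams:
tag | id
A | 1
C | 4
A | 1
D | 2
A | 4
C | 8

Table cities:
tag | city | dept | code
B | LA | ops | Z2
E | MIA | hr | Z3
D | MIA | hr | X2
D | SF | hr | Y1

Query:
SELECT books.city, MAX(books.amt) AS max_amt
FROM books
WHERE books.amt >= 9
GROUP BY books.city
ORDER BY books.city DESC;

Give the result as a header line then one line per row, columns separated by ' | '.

== RESULT ==
books.city | max_amt
DEN | 30
CHI | 9

Derivation:
After WHERE (3 rows):
books.amt | books.city
9 | CHI
9 | DEN
30 | DEN
After GROUP BY (2 rows):
books.city | max_amt
CHI | 9
DEN | 30
After ORDER BY (2 rows):
books.city | max_amt
DEN | 30
CHI | 9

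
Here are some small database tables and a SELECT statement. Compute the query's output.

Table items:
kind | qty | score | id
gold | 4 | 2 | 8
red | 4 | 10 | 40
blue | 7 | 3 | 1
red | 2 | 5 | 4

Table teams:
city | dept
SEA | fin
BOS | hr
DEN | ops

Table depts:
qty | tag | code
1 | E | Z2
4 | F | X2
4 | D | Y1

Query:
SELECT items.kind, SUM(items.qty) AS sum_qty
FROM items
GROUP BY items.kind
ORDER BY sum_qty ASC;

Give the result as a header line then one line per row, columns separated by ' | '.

== RESULT ==
items.kind | sum_qty
gold | 4
red | 6
blue | 7

Derivation:
After GROUP BY (3 rows):
items.kind | sum_qty
gold | 4
red | 6
blue | 7
After ORDER BY (3 rows):
items.kind | sum_qty
gold | 4
red | 6
blue | 7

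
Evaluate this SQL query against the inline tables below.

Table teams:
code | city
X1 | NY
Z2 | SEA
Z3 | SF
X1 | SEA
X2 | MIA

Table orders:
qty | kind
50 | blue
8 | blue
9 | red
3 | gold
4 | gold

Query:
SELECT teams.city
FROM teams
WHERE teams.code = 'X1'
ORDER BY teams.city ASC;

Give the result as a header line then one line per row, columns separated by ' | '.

== RESULT ==
teams.city
NY
SEA

Derivation:
After WHERE (2 rows):
teams.code | teams.city
X1 | NY
X1 | SEA
After SELECT (2 rows):
teams.city
NY
SEA
After ORDER BY (2 rows):
teams.city
NY
SEA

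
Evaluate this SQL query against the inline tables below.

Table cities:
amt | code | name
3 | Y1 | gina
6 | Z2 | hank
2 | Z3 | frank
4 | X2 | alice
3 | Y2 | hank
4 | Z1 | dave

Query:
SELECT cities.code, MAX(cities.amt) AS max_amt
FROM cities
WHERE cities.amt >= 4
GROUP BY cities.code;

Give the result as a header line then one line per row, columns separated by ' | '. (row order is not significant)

After WHERE (3 rows):
cities.amt | cities.code | cities.name
6 | Z2 | hank
4 | X2 | alice
4 | Z1 | dave
After GROUP BY (3 rows):
cities.code | max_amt
Z2 | 6
X2 | 4
Z1 | 4

== RESULT ==
cities.code | max_amt
Z2 | 6
X2 | 4
Z1 | 4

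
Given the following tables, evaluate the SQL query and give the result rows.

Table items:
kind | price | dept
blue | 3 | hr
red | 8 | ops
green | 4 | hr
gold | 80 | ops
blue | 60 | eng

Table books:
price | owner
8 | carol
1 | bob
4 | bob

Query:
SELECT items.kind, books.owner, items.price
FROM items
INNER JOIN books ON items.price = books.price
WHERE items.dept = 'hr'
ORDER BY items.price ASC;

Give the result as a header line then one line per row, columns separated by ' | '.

== RESULT ==
items.kind | books.owner | items.price
green | bob | 4

Derivation:
After JOIN books (2 rows):
items.kind | items.price | items.dept | books.price | books.owner
red | 8 | ops | 8 | carol
green | 4 | hr | 4 | bob
After WHERE (1 rows):
items.kind | items.price | items.dept | books.price | books.owner
green | 4 | hr | 4 | bob
After SELECT (1 rows):
items.kind | books.owner | items.price
green | bob | 4
After ORDER BY (1 rows):
items.kind | books.owner | items.price
green | bob | 4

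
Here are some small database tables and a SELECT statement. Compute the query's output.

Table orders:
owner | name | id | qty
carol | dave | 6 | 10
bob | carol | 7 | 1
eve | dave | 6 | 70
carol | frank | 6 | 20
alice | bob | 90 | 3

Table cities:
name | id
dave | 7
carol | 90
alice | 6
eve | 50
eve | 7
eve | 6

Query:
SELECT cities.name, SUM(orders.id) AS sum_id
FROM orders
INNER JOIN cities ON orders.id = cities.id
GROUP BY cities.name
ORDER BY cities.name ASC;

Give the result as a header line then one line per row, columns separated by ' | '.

After JOIN cities (9 rows):
orders.owner | orders.name | orders.id | orders.qty | cities.name | cities.id
carol | dave | 6 | 10 | alice | 6
carol | dave | 6 | 10 | eve | 6
bob | carol | 7 | 1 | dave | 7
bob | carol | 7 | 1 | eve | 7
eve | dave | 6 | 70 | alice | 6
eve | dave | 6 | 70 | eve | 6
carol | frank | 6 | 20 | alice | 6
carol | frank | 6 | 20 | eve | 6
alice | bob | 90 | 3 | carol | 90
After GROUP BY (4 rows):
cities.name | sum_id
alice | 18
eve | 25
dave | 7
carol | 90
After ORDER BY (4 rows):
cities.name | sum_id
alice | 18
carol | 90
dave | 7
eve | 25

== RESULT ==
cities.name | sum_id
alice | 18
carol | 90
dave | 7
eve | 25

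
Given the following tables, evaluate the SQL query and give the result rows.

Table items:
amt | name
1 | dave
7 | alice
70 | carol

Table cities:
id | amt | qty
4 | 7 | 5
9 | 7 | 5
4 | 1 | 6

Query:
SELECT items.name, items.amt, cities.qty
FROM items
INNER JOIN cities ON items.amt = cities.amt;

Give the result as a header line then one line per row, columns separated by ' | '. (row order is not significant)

== RESULT ==
items.name | items.amt | cities.qty
dave | 1 | 6
alice | 7 | 5
alice | 7 | 5

Derivation:
After JOIN cities (3 rows):
items.amt | items.name | cities.id | cities.amt | cities.qty
1 | dave | 4 | 1 | 6
7 | alice | 4 | 7 | 5
7 | alice | 9 | 7 | 5
After SELECT (3 rows):
items.name | items.amt | cities.qty
dave | 1 | 6
alice | 7 | 5
alice | 7 | 5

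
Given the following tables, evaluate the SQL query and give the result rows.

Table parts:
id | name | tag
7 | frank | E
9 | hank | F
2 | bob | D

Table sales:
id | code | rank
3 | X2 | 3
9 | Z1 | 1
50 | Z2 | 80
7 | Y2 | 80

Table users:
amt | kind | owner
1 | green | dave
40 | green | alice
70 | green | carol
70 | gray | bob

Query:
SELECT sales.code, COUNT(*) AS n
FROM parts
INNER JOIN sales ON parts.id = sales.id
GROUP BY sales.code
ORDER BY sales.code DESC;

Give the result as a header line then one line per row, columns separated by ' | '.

== RESULT ==
sales.code | n
Z1 | 1
Y2 | 1

Derivation:
After JOIN sales (2 rows):
parts.id | parts.name | parts.tag | sales.id | sales.code | sales.rank
7 | frank | E | 7 | Y2 | 80
9 | hank | F | 9 | Z1 | 1
After GROUP BY (2 rows):
sales.code | n
Y2 | 1
Z1 | 1
After ORDER BY (2 rows):
sales.code | n
Z1 | 1
Y2 | 1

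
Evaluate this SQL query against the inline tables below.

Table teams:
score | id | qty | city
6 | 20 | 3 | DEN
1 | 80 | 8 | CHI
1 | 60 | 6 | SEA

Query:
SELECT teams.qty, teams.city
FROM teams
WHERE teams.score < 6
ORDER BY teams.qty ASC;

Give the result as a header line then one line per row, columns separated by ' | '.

After WHERE (2 rows):
teams.score | teams.id | teams.qty | teams.city
1 | 80 | 8 | CHI
1 | 60 | 6 | SEA
After SELECT (2 rows):
teams.qty | teams.city
8 | CHI
6 | SEA
After ORDER BY (2 rows):
teams.qty | teams.city
6 | SEA
8 | CHI

== RESULT ==
teams.qty | teams.city
6 | SEA
8 | CHI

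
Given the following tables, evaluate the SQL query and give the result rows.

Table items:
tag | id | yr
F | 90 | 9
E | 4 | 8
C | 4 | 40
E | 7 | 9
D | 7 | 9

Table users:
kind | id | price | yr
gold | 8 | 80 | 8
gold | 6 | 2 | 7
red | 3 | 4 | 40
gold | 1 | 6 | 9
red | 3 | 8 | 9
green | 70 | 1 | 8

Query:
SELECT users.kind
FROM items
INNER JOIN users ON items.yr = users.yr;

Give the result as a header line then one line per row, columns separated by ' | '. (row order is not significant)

After JOIN users (9 rows):
items.tag | items.id | items.yr | users.kind | users.id | users.price | users.yr
F | 90 | 9 | gold | 1 | 6 | 9
F | 90 | 9 | red | 3 | 8 | 9
E | 4 | 8 | gold | 8 | 80 | 8
E | 4 | 8 | green | 70 | 1 | 8
C | 4 | 40 | red | 3 | 4 | 40
E | 7 | 9 | gold | 1 | 6 | 9
E | 7 | 9 | red | 3 | 8 | 9
D | 7 | 9 | gold | 1 | 6 | 9
D | 7 | 9 | red | 3 | 8 | 9
After SELECT (9 rows):
users.kind
gold
red
gold
green
red
gold
red
gold
red

== RESULT ==
users.kind
gold
red
gold
green
red
gold
red
gold
red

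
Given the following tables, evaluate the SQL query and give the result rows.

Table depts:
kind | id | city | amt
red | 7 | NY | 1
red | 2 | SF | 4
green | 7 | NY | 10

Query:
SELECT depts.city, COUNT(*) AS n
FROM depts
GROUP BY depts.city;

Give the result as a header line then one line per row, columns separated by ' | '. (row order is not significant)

After GROUP BY (2 rows):
depts.city | n
NY | 2
SF | 1

== RESULT ==
depts.city | n
NY | 2
SF | 1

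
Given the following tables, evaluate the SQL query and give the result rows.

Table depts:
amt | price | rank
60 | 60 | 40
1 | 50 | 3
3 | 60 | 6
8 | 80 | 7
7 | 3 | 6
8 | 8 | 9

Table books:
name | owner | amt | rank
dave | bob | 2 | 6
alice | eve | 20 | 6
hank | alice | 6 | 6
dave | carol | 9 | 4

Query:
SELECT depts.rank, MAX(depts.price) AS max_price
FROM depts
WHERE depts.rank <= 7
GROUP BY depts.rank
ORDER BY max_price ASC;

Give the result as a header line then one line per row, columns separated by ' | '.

== RESULT ==
depts.rank | max_price
3 | 50
6 | 60
7 | 80

Derivation:
After WHERE (4 rows):
depts.amt | depts.price | depts.rank
1 | 50 | 3
3 | 60 | 6
8 | 80 | 7
7 | 3 | 6
After GROUP BY (3 rows):
depts.rank | max_price
3 | 50
6 | 60
7 | 80
After ORDER BY (3 rows):
depts.rank | max_price
3 | 50
6 | 60
7 | 80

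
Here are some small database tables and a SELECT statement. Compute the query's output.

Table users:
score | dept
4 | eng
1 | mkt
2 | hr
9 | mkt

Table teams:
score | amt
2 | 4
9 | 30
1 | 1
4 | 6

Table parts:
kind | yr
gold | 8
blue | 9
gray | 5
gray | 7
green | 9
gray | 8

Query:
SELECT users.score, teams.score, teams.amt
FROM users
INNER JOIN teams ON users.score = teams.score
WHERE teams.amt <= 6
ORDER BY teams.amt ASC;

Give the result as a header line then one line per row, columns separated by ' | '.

== RESULT ==
users.score | teams.score | teams.amt
1 | 1 | 1
2 | 2 | 4
4 | 4 | 6

Derivation:
After JOIN teams (4 rows):
users.score | users.dept | teams.score | teams.amt
4 | eng | 4 | 6
1 | mkt | 1 | 1
2 | hr | 2 | 4
9 | mkt | 9 | 30
After WHERE (3 rows):
users.score | users.dept | teams.score | teams.amt
4 | eng | 4 | 6
1 | mkt | 1 | 1
2 | hr | 2 | 4
After SELECT (3 rows):
users.score | teams.score | teams.amt
4 | 4 | 6
1 | 1 | 1
2 | 2 | 4
After ORDER BY (3 rows):
users.score | teams.score | teams.amt
1 | 1 | 1
2 | 2 | 4
4 | 4 | 6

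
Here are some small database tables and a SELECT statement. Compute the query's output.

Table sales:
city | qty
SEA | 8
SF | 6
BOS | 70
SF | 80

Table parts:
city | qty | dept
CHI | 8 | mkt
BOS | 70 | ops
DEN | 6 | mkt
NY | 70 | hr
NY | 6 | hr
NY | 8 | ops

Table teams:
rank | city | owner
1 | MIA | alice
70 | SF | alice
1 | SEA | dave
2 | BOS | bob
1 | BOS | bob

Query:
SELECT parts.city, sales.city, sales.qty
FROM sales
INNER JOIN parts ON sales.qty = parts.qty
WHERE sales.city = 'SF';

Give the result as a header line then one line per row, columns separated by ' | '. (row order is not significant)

== RESULT ==
parts.city | sales.city | sales.qty
DEN | SF | 6
NY | SF | 6

Derivation:
After JOIN parts (6 rows):
sales.city | sales.qty | parts.city | parts.qty | parts.dept
SEA | 8 | CHI | 8 | mkt
SEA | 8 | NY | 8 | ops
SF | 6 | DEN | 6 | mkt
SF | 6 | NY | 6 | hr
BOS | 70 | BOS | 70 | ops
BOS | 70 | NY | 70 | hr
After WHERE (2 rows):
sales.city | sales.qty | parts.city | parts.qty | parts.dept
SF | 6 | DEN | 6 | mkt
SF | 6 | NY | 6 | hr
After SELECT (2 rows):
parts.city | sales.city | sales.qty
DEN | SF | 6
NY | SF | 6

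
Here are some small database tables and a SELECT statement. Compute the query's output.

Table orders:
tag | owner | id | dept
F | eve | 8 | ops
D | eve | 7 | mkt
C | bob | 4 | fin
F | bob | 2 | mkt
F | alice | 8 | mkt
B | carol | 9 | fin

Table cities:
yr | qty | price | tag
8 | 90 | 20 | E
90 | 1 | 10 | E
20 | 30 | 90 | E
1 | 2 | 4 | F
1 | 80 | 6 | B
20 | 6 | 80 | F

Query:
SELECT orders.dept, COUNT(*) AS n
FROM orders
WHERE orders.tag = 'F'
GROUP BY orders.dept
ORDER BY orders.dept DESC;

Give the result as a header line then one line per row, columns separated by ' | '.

After WHERE (3 rows):
orders.tag | orders.owner | orders.id | orders.dept
F | eve | 8 | ops
F | bob | 2 | mkt
F | alice | 8 | mkt
After GROUP BY (2 rows):
orders.dept | n
ops | 1
mkt | 2
After ORDER BY (2 rows):
orders.dept | n
ops | 1
mkt | 2

== RESULT ==
orders.dept | n
ops | 1
mkt | 2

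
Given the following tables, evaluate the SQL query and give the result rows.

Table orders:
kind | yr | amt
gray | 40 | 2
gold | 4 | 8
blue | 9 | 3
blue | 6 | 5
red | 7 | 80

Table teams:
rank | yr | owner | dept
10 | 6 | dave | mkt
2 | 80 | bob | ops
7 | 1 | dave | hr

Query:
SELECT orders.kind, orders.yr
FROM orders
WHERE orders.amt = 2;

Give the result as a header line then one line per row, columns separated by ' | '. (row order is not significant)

After WHERE (1 rows):
orders.kind | orders.yr | orders.amt
gray | 40 | 2
After SELECT (1 rows):
orders.kind | orders.yr
gray | 40

== RESULT ==
orders.kind | orders.yr
gray | 40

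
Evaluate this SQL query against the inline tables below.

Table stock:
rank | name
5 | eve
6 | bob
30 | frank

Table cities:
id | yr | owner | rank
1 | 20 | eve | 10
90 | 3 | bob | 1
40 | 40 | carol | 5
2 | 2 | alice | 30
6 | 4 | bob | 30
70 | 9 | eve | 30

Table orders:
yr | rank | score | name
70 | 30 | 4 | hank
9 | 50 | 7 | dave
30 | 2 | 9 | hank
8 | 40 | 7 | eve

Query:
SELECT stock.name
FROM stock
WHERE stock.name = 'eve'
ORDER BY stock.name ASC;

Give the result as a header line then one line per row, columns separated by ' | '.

After WHERE (1 rows):
stock.rank | stock.name
5 | eve
After SELECT (1 rows):
stock.name
eve
After ORDER BY (1 rows):
stock.name
eve

== RESULT ==
stock.name
eve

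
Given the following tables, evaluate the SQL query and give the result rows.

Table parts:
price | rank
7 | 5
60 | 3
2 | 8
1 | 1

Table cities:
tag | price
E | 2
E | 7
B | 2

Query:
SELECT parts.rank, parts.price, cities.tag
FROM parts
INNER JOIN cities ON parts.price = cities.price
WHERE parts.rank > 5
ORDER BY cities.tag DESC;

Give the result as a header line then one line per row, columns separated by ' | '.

After JOIN cities (3 rows):
parts.price | parts.rank | cities.tag | cities.price
7 | 5 | E | 7
2 | 8 | E | 2
2 | 8 | B | 2
After WHERE (2 rows):
parts.price | parts.rank | cities.tag | cities.price
2 | 8 | E | 2
2 | 8 | B | 2
After SELECT (2 rows):
parts.rank | parts.price | cities.tag
8 | 2 | E
8 | 2 | B
After ORDER BY (2 rows):
parts.rank | parts.price | cities.tag
8 | 2 | E
8 | 2 | B

== RESULT ==
parts.rank | parts.price | cities.tag
8 | 2 | E
8 | 2 | B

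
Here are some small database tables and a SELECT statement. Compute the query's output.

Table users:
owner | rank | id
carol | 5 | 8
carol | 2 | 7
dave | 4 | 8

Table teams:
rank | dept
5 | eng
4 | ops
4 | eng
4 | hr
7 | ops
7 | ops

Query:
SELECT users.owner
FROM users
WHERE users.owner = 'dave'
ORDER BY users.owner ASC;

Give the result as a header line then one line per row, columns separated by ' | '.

After WHERE (1 rows):
users.owner | users.rank | users.id
dave | 4 | 8
After SELECT (1 rows):
users.owner
dave
After ORDER BY (1 rows):
users.owner
dave

== RESULT ==
users.owner
dave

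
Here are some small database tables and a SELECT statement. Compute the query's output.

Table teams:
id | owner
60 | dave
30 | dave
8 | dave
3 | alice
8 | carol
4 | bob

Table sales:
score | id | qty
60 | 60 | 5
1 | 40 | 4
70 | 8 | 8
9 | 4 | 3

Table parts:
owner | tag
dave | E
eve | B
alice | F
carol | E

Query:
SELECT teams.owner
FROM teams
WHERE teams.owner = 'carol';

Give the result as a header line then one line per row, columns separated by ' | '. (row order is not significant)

After WHERE (1 rows):
teams.id | teams.owner
8 | carol
After SELECT (1 rows):
teams.owner
carol

== RESULT ==
teams.owner
carol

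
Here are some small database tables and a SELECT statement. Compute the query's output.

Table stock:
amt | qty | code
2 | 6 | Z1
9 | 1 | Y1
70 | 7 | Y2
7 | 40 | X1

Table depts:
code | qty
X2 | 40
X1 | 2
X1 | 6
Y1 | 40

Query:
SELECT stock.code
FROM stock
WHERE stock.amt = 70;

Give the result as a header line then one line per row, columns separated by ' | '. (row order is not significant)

== RESULT ==
stock.code
Y2

Derivation:
After WHERE (1 rows):
stock.amt | stock.qty | stock.code
70 | 7 | Y2
After SELECT (1 rows):
stock.code
Y2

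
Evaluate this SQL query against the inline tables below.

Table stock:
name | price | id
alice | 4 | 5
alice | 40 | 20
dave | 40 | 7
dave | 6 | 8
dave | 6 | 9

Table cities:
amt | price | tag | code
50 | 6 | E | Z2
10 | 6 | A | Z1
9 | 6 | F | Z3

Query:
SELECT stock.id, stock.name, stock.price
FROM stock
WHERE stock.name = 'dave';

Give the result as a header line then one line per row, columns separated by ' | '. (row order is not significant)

After WHERE (3 rows):
stock.name | stock.price | stock.id
dave | 40 | 7
dave | 6 | 8
dave | 6 | 9
After SELECT (3 rows):
stock.id | stock.name | stock.price
7 | dave | 40
8 | dave | 6
9 | dave | 6

== RESULT ==
stock.id | stock.name | stock.price
7 | dave | 40
8 | dave | 6
9 | dave | 6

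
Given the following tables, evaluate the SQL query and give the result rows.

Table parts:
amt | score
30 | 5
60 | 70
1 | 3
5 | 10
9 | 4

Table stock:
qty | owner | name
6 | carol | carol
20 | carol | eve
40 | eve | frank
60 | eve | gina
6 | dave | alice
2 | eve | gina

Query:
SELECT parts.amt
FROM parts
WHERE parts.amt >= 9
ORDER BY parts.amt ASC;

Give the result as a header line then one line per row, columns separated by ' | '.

== RESULT ==
parts.amt
9
30
60

Derivation:
After WHERE (3 rows):
parts.amt | parts.score
30 | 5
60 | 70
9 | 4
After SELECT (3 rows):
parts.amt
30
60
9
After ORDER BY (3 rows):
parts.amt
9
30
60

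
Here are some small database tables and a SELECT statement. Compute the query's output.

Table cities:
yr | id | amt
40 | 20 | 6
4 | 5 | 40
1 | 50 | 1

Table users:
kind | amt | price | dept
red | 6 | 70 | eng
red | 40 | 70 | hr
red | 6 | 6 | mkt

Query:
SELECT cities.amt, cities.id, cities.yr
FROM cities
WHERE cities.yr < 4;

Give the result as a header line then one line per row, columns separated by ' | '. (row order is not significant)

After WHERE (1 rows):
cities.yr | cities.id | cities.amt
1 | 50 | 1
After SELECT (1 rows):
cities.amt | cities.id | cities.yr
1 | 50 | 1

== RESULT ==
cities.amt | cities.id | cities.yr
1 | 50 | 1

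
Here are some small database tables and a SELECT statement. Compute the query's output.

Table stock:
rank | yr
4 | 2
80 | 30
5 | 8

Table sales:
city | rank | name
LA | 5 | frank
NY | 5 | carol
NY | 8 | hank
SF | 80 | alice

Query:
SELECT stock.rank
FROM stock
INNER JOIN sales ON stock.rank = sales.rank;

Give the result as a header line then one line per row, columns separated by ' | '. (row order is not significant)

After JOIN sales (3 rows):
stock.rank | stock.yr | sales.city | sales.rank | sales.name
80 | 30 | SF | 80 | alice
5 | 8 | LA | 5 | frank
5 | 8 | NY | 5 | carol
After SELECT (3 rows):
stock.rank
80
5
5

== RESULT ==
stock.rank
80
5
5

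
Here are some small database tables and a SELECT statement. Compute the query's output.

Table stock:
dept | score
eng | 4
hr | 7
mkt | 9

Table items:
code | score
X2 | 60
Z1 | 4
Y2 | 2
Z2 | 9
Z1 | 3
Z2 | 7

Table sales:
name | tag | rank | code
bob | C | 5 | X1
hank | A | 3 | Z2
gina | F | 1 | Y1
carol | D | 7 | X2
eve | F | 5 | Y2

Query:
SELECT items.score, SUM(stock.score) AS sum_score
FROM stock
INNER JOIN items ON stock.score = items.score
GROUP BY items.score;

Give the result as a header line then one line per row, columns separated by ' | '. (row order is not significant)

== RESULT ==
items.score | sum_score
4 | 4
7 | 7
9 | 9

Derivation:
After JOIN items (3 rows):
stock.dept | stock.score | items.code | items.score
eng | 4 | Z1 | 4
hr | 7 | Z2 | 7
mkt | 9 | Z2 | 9
After GROUP BY (3 rows):
items.score | sum_score
4 | 4
7 | 7
9 | 9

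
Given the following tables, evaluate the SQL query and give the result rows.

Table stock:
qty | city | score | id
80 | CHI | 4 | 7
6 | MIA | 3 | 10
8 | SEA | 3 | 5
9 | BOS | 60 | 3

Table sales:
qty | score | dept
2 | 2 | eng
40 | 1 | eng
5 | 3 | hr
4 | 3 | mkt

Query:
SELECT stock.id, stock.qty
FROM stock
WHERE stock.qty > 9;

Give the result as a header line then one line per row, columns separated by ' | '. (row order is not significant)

After WHERE (1 rows):
stock.qty | stock.city | stock.score | stock.id
80 | CHI | 4 | 7
After SELECT (1 rows):
stock.id | stock.qty
7 | 80

== RESULT ==
stock.id | stock.qty
7 | 80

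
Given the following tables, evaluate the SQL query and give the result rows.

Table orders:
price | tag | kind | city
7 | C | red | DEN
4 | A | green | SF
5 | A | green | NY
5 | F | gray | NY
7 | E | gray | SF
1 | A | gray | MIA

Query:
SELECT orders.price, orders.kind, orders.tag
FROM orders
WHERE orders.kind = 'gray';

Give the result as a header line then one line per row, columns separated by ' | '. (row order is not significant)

After WHERE (3 rows):
orders.price | orders.tag | orders.kind | orders.city
5 | F | gray | NY
7 | E | gray | SF
1 | A | gray | MIA
After SELECT (3 rows):
orders.price | orders.kind | orders.tag
5 | gray | F
7 | gray | E
1 | gray | A

== RESULT ==
orders.price | orders.kind | orders.tag
5 | gray | F
7 | gray | E
1 | gray | A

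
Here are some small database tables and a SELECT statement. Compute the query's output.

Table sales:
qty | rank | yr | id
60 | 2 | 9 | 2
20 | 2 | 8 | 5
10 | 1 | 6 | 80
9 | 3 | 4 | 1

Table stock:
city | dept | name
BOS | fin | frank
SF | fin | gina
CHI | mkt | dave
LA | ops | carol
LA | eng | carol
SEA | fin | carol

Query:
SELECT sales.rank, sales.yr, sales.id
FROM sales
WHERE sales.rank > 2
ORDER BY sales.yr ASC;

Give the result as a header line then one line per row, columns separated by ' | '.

== RESULT ==
sales.rank | sales.yr | sales.id
3 | 4 | 1

Derivation:
After WHERE (1 rows):
sales.qty | sales.rank | sales.yr | sales.id
9 | 3 | 4 | 1
After SELECT (1 rows):
sales.rank | sales.yr | sales.id
3 | 4 | 1
After ORDER BY (1 rows):
sales.rank | sales.yr | sales.id
3 | 4 | 1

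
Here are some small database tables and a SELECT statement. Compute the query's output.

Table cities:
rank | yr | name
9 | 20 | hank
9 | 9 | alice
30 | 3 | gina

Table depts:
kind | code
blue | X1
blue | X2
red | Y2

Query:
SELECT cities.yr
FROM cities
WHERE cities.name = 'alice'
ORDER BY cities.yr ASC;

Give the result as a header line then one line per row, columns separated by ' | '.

After WHERE (1 rows):
cities.rank | cities.yr | cities.name
9 | 9 | alice
After SELECT (1 rows):
cities.yr
9
After ORDER BY (1 rows):
cities.yr
9

== RESULT ==
cities.yr
9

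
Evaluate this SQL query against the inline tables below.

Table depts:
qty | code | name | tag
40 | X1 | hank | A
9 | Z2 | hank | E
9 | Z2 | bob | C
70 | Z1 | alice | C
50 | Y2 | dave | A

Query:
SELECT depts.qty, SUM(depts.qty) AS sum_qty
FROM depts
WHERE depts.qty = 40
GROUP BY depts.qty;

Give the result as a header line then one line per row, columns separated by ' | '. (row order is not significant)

== RESULT ==
depts.qty | sum_qty
40 | 40

Derivation:
After WHERE (1 rows):
depts.qty | depts.code | depts.name | depts.tag
40 | X1 | hank | A
After GROUP BY (1 rows):
depts.qty | sum_qty
40 | 40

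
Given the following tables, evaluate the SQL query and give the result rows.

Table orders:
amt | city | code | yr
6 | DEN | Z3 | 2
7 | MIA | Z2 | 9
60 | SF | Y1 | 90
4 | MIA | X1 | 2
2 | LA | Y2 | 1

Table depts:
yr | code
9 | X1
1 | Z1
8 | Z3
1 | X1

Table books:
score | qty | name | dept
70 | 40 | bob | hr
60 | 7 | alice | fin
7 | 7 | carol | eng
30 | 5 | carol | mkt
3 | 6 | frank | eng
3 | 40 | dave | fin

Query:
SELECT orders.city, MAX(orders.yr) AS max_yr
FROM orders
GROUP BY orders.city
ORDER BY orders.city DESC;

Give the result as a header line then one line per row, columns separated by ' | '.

== RESULT ==
orders.city | max_yr
SF | 90
MIA | 9
LA | 1
DEN | 2

Derivation:
After GROUP BY (4 rows):
orders.city | max_yr
DEN | 2
MIA | 9
SF | 90
LA | 1
After ORDER BY (4 rows):
orders.city | max_yr
SF | 90
MIA | 9
LA | 1
DEN | 2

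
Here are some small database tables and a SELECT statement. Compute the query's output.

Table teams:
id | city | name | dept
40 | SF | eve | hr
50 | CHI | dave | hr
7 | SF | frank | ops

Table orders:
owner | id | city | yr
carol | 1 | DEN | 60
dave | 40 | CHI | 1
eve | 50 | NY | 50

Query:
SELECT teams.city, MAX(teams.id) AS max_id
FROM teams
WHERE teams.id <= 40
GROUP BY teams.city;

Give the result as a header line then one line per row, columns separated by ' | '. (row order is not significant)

After WHERE (2 rows):
teams.id | teams.city | teams.name | teams.dept
40 | SF | eve | hr
7 | SF | frank | ops
After GROUP BY (1 rows):
teams.city | max_id
SF | 40

== RESULT ==
teams.city | max_id
SF | 40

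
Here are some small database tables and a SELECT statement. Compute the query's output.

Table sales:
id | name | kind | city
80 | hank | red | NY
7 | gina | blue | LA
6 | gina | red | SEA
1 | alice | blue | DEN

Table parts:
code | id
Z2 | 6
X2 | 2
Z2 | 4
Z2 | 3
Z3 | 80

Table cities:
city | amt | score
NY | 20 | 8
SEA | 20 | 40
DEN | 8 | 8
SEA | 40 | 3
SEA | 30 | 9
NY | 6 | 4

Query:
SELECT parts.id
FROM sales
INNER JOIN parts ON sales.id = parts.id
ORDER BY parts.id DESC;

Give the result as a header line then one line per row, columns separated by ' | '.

After JOIN parts (2 rows):
sales.id | sales.name | sales.kind | sales.city | parts.code | parts.id
80 | hank | red | NY | Z3 | 80
6 | gina | red | SEA | Z2 | 6
After SELECT (2 rows):
parts.id
80
6
After ORDER BY (2 rows):
parts.id
80
6

== RESULT ==
parts.id
80
6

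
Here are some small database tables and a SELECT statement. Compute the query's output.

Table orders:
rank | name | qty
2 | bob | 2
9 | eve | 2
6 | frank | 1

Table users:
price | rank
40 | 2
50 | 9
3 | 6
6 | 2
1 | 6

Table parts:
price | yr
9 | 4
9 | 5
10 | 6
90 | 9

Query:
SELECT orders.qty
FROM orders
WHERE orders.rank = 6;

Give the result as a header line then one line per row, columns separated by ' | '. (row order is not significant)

After WHERE (1 rows):
orders.rank | orders.name | orders.qty
6 | frank | 1
After SELECT (1 rows):
orders.qty
1

== RESULT ==
orders.qty
1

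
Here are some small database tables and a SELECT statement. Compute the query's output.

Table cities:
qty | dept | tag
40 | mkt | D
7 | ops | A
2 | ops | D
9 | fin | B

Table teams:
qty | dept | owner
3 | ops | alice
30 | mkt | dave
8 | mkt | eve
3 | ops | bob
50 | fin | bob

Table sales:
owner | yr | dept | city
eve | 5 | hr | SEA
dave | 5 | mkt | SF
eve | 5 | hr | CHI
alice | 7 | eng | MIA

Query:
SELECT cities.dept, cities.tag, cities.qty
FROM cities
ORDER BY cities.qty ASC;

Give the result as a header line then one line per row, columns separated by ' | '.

After SELECT (4 rows):
cities.dept | cities.tag | cities.qty
mkt | D | 40
ops | A | 7
ops | D | 2
fin | B | 9
After ORDER BY (4 rows):
cities.dept | cities.tag | cities.qty
ops | D | 2
ops | A | 7
fin | B | 9
mkt | D | 40

== RESULT ==
cities.dept | cities.tag | cities.qty
ops | D | 2
ops | A | 7
fin | B | 9
mkt | D | 40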